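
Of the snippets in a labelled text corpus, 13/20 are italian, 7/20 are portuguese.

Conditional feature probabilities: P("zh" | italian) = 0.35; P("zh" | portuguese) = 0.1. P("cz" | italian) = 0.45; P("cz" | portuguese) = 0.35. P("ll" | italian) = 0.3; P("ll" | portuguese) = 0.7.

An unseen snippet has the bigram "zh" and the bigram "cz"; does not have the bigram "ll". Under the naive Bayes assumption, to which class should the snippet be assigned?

italian: 0.65 × 0.35 × 0.45 × (1−0.3) = 0.0716625
portuguese: 0.35 × 0.1 × 0.35 × (1−0.7) = 0.003675
Highest score → italian.

italian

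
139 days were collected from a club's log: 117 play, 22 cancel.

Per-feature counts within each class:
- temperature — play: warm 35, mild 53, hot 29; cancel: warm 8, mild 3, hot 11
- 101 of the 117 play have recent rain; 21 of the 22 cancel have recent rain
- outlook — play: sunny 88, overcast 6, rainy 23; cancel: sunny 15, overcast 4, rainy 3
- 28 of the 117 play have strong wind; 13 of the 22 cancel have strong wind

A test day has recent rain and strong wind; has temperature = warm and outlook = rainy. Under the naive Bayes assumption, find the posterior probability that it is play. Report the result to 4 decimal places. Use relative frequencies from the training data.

play: (117/139) × (35/117) × (101/117) × (23/117) × (28/117) ≈ 0.0102259
cancel: (22/139) × (8/22) × (21/22) × (3/22) × (13/22) ≈ 0.00442681
P(play | x) = 0.0102259 / 0.01465271 ≈ 0.6979

0.6979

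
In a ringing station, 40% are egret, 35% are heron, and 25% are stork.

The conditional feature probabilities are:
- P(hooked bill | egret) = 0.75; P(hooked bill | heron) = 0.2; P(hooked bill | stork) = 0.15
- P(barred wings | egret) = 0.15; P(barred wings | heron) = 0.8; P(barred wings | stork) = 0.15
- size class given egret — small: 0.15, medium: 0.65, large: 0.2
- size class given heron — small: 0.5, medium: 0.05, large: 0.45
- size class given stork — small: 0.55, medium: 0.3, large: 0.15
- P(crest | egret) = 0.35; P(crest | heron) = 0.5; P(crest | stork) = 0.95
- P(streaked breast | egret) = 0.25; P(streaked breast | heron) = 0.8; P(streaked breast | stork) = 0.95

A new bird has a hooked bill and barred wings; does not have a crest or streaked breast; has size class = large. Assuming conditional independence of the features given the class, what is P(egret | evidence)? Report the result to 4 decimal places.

0.6350

egret: 0.4 × 0.75 × 0.15 × 0.2 × (1−0.35) × (1−0.25) = 0.0043875
heron: 0.35 × 0.2 × 0.8 × 0.45 × (1−0.5) × (1−0.8) = 0.00252
stork: 0.25 × 0.15 × 0.15 × 0.15 × (1−0.95) × (1−0.95) = 0.000002109375
P(egret | x) = 0.0043875 / 0.006909609375 ≈ 0.6350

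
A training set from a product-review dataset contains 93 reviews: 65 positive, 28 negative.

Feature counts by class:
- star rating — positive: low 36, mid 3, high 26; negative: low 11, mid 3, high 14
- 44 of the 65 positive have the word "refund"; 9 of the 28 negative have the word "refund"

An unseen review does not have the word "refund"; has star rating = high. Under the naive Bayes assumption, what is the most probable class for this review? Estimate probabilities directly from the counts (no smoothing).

negative

positive: (65/93) × (26/65) × (21/65) ≈ 0.0903226
negative: (28/93) × (14/28) × (19/28) ≈ 0.102151
Highest score → negative.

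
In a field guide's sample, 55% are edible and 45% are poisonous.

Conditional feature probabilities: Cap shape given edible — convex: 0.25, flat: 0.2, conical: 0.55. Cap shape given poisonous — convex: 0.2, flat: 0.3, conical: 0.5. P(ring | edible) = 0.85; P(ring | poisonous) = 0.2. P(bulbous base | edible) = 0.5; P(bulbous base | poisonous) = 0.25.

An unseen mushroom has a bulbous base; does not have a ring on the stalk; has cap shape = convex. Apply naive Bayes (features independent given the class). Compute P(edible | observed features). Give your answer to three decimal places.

edible: 0.55 × 0.25 × (1−0.85) × 0.5 = 0.0103125
poisonous: 0.45 × 0.2 × (1−0.2) × 0.25 = 0.018
P(edible | x) = 0.0103125 / 0.0283125 ≈ 0.364

0.364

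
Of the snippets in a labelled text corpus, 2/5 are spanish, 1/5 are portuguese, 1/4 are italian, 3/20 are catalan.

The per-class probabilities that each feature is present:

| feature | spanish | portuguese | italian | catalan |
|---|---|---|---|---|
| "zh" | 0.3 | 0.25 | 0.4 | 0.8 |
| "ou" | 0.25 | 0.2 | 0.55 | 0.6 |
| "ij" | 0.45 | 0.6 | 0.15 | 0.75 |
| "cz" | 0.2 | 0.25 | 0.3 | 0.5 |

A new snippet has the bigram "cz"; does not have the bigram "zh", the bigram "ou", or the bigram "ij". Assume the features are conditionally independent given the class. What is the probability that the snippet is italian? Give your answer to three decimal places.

spanish: 0.4 × (1−0.3) × (1−0.25) × (1−0.45) × 0.2 = 0.0231
portuguese: 0.2 × (1−0.25) × (1−0.2) × (1−0.6) × 0.25 = 0.012
italian: 0.25 × (1−0.4) × (1−0.55) × (1−0.15) × 0.3 = 0.0172125
catalan: 0.15 × (1−0.8) × (1−0.6) × (1−0.75) × 0.5 = 0.0015
P(italian | x) = 0.0172125 / 0.0538125 ≈ 0.320

0.320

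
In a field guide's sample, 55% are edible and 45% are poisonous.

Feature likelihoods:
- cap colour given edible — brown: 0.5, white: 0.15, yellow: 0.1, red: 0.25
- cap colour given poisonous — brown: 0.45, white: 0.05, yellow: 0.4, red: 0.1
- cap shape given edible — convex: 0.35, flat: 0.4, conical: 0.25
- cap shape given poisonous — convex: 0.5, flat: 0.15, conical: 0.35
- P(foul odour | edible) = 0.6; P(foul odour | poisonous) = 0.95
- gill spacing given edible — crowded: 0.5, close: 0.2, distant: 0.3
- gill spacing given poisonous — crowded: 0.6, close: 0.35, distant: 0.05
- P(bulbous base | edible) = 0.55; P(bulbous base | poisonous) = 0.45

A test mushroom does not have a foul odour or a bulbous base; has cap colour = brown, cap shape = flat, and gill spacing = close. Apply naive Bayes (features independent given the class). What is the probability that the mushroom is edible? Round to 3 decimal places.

edible: 0.55 × 0.5 × 0.4 × (1−0.6) × 0.2 × (1−0.55) = 0.00396
poisonous: 0.45 × 0.45 × 0.15 × (1−0.95) × 0.35 × (1−0.45) = 0.000292359375
P(edible | x) = 0.00396 / 0.004252359375 ≈ 0.931

0.931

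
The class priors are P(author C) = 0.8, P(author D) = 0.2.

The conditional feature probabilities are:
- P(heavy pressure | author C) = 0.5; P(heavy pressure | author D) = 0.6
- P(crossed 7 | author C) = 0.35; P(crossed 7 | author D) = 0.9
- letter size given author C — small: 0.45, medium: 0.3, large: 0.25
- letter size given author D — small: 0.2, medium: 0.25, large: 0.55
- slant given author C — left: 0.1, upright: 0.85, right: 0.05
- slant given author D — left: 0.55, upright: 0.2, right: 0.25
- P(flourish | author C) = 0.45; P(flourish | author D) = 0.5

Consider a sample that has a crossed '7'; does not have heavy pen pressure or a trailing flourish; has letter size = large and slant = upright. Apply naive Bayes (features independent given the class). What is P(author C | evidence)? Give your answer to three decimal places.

author C: 0.8 × (1−0.5) × 0.35 × 0.25 × 0.85 × (1−0.45) = 0.0163625
author D: 0.2 × (1−0.6) × 0.9 × 0.55 × 0.2 × (1−0.5) = 0.00396
P(author C | x) = 0.0163625 / 0.0203225 ≈ 0.805

0.805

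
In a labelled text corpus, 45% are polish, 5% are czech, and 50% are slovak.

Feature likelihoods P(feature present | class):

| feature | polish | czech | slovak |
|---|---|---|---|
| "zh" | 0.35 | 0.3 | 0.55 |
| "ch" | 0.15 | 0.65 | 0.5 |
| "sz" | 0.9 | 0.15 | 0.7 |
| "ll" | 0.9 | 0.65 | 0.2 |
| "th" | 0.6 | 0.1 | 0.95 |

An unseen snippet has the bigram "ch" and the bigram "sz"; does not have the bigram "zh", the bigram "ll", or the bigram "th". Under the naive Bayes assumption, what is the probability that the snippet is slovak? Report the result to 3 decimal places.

0.543

polish: 0.45 × (1−0.35) × 0.15 × 0.9 × (1−0.9) × (1−0.6) = 0.0015795
czech: 0.05 × (1−0.3) × 0.65 × 0.15 × (1−0.65) × (1−0.1) = 0.0010749375
slovak: 0.5 × (1−0.55) × 0.5 × 0.7 × (1−0.2) × (1−0.95) = 0.00315
P(slovak | x) = 0.00315 / 0.0058044375 ≈ 0.543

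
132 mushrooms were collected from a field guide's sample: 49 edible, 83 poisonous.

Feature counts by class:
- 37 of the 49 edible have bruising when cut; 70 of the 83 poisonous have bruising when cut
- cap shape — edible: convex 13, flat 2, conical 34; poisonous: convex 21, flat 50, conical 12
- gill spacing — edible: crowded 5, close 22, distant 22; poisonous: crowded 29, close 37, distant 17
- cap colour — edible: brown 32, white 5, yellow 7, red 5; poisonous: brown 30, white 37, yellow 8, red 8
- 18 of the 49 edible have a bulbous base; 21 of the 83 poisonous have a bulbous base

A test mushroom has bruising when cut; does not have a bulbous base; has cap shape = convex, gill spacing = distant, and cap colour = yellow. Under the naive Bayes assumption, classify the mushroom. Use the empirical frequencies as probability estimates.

edible

edible: (49/132) × (37/49) × (13/49) × (22/49) × (7/49) × (31/49) ≈ 0.00301765
poisonous: (83/132) × (70/83) × (21/83) × (17/83) × (8/83) × (62/83) ≈ 0.00197862
Highest score → edible.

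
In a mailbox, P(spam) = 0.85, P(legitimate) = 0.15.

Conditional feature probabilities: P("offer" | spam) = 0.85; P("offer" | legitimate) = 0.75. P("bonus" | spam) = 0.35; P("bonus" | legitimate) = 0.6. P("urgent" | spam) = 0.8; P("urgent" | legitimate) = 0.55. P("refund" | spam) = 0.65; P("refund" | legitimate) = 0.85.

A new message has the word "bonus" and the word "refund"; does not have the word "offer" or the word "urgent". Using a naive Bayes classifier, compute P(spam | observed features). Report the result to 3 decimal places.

0.403

spam: 0.85 × (1−0.85) × 0.35 × (1−0.8) × 0.65 = 0.00580125
legitimate: 0.15 × (1−0.75) × 0.6 × (1−0.55) × 0.85 = 0.00860625
P(spam | x) = 0.00580125 / 0.0144075 ≈ 0.403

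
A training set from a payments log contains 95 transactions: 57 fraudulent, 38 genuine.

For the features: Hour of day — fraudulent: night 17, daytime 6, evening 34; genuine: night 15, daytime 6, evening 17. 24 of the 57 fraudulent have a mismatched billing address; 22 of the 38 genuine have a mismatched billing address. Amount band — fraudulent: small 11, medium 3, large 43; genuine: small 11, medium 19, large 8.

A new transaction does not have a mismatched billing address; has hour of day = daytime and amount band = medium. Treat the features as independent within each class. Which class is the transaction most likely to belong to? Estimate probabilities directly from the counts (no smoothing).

fraudulent: (57/95) × (6/57) × (33/57) × (3/57) ≈ 0.00192448
genuine: (38/95) × (6/38) × (16/38) × (19/38) ≈ 0.0132964
Highest score → genuine.

genuine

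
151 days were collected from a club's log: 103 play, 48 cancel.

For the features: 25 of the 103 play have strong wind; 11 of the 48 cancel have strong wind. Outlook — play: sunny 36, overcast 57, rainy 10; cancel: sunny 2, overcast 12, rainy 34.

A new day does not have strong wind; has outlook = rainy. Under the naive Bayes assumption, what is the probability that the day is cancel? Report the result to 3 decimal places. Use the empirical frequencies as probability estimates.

play: (103/151) × (78/103) × (10/103) ≈ 0.0501511
cancel: (48/151) × (37/48) × (34/48) ≈ 0.173565
P(cancel | x) = 0.173565 / 0.2237161 ≈ 0.776

0.776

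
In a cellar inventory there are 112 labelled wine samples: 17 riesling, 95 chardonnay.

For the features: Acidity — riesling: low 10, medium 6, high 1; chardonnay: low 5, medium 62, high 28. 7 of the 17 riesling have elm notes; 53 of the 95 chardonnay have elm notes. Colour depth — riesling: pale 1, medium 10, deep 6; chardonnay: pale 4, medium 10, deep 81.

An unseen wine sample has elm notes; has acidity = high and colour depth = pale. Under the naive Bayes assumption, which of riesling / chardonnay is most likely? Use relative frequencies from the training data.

chardonnay

riesling: (17/112) × (1/17) × (7/17) × (1/17) ≈ 0.000216263
chardonnay: (95/112) × (28/95) × (53/95) × (4/95) ≈ 0.00587258
Highest score → chardonnay.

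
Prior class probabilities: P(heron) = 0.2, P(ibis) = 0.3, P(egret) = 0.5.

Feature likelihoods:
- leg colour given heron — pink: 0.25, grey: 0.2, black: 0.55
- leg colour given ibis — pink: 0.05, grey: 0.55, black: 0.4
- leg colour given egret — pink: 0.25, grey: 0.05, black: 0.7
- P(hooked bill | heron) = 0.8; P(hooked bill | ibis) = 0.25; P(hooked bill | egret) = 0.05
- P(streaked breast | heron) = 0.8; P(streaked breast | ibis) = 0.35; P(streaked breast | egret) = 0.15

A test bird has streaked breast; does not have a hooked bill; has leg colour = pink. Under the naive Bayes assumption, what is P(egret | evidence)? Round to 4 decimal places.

heron: 0.2 × 0.25 × (1−0.8) × 0.8 = 0.008
ibis: 0.3 × 0.05 × (1−0.25) × 0.35 = 0.0039375
egret: 0.5 × 0.25 × (1−0.05) × 0.15 = 0.0178125
P(egret | x) = 0.0178125 / 0.02975 ≈ 0.5987

0.5987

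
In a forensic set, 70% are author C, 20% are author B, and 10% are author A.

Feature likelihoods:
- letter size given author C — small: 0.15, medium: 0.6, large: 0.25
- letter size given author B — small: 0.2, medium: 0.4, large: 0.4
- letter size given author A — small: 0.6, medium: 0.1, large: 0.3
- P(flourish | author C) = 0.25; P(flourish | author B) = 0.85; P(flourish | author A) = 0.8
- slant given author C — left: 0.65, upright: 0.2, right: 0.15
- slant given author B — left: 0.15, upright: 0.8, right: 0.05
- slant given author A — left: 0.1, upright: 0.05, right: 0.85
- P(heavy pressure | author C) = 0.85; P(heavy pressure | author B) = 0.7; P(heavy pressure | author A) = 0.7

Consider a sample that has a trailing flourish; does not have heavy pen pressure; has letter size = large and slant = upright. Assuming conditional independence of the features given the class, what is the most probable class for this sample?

author C: 0.7 × 0.25 × 0.25 × 0.2 × (1−0.85) = 0.0013125
author B: 0.2 × 0.4 × 0.85 × 0.8 × (1−0.7) = 0.01632
author A: 0.1 × 0.3 × 0.8 × 0.05 × (1−0.7) = 0.00036
Highest score → author B.

author B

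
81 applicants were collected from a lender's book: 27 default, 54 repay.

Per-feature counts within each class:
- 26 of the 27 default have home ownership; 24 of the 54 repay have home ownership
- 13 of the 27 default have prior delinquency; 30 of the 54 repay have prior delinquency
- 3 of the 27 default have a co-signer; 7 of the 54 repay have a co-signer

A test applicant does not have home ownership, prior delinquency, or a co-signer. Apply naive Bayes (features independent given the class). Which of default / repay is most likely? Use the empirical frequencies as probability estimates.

repay

default: (27/81) × (1/27) × (14/27) × (24/27) ≈ 0.00569019
repay: (54/81) × (30/54) × (24/54) × (47/54) ≈ 0.143271
Highest score → repay.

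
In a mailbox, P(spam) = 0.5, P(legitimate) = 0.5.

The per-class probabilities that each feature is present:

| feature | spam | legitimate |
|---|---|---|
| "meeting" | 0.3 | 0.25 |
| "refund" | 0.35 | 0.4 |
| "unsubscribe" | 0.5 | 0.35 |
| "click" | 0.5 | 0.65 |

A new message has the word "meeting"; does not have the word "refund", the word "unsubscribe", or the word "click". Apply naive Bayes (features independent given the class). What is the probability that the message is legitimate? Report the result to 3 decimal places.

0.412

spam: 0.5 × 0.3 × (1−0.35) × (1−0.5) × (1−0.5) = 0.024375
legitimate: 0.5 × 0.25 × (1−0.4) × (1−0.35) × (1−0.65) = 0.0170625
P(legitimate | x) = 0.0170625 / 0.0414375 ≈ 0.412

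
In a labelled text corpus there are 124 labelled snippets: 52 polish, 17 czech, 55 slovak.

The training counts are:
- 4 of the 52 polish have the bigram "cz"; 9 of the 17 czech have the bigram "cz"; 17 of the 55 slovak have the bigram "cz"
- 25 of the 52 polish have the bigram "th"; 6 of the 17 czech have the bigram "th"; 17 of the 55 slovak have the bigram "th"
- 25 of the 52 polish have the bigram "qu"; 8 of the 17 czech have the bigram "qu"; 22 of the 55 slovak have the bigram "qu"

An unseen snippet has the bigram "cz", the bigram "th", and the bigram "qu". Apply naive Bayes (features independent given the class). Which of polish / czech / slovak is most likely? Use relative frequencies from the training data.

slovak

polish: (52/124) × (4/52) × (25/52) × (25/52) ≈ 0.0074561
czech: (17/124) × (9/17) × (6/17) × (8/17) ≈ 0.0120549
slovak: (55/124) × (17/55) × (17/55) × (22/55) ≈ 0.0169501
Highest score → slovak.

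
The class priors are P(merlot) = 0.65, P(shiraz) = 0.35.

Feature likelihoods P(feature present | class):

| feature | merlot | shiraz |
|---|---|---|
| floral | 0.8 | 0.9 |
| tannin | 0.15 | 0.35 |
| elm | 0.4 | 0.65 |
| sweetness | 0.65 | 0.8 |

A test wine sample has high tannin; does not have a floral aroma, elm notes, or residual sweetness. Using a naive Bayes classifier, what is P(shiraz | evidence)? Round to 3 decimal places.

0.173

merlot: 0.65 × (1−0.8) × 0.15 × (1−0.4) × (1−0.65) = 0.004095
shiraz: 0.35 × (1−0.9) × 0.35 × (1−0.65) × (1−0.8) = 0.0008575
P(shiraz | x) = 0.0008575 / 0.0049525 ≈ 0.173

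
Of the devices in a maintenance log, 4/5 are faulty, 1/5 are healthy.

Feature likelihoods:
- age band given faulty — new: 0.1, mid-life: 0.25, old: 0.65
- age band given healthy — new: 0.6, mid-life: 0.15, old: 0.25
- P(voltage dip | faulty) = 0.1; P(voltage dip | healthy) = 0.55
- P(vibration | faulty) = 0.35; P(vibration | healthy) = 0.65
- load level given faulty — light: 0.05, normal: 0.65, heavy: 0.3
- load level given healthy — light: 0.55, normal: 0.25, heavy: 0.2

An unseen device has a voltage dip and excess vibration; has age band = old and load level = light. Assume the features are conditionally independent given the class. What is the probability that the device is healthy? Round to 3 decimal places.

0.915

faulty: 0.8 × 0.65 × 0.1 × 0.35 × 0.05 = 0.00091
healthy: 0.2 × 0.25 × 0.55 × 0.65 × 0.55 = 0.00983125
P(healthy | x) = 0.00983125 / 0.01074125 ≈ 0.915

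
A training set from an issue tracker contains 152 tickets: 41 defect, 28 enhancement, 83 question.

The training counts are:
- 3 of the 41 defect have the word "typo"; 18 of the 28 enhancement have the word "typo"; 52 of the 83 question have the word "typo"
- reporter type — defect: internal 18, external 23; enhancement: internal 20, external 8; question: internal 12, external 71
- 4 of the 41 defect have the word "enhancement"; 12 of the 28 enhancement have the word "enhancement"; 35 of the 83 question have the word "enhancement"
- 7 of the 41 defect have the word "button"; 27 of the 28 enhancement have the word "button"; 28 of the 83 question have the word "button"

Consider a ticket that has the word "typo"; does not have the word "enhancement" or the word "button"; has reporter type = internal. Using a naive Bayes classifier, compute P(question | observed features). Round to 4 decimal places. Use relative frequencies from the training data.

0.6977

defect: (41/152) × (3/41) × (18/41) × (37/41) × (34/41) ≈ 0.00648454
enhancement: (28/152) × (18/28) × (20/28) × (16/28) × (1/28) ≈ 0.00172625
question: (83/152) × (52/83) × (12/83) × (48/83) × (55/83) ≈ 0.0189544
P(question | x) = 0.0189544 / 0.02716519 ≈ 0.6977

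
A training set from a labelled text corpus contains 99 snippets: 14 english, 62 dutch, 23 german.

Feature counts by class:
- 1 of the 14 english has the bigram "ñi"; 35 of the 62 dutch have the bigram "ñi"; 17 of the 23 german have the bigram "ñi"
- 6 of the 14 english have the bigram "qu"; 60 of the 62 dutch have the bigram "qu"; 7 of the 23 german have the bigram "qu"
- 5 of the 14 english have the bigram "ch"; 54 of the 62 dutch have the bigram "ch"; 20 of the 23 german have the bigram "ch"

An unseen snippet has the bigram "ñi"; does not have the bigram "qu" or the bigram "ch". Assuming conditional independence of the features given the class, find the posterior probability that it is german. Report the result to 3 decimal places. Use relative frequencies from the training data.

0.750

english: (14/99) × (1/14) × (8/14) × (9/14) ≈ 0.00371058
dutch: (62/99) × (35/62) × (2/62) × (8/62) ≈ 0.00147153
german: (23/99) × (17/23) × (16/23) × (3/23) ≈ 0.0155811
P(german | x) = 0.0155811 / 0.02076321 ≈ 0.750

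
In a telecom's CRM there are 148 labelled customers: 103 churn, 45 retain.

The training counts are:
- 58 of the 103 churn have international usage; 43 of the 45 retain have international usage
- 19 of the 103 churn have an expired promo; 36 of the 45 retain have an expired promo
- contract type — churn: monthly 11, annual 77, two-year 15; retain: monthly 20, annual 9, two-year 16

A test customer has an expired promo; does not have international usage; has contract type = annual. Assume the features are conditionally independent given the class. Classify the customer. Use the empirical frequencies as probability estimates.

churn

churn: (103/148) × (45/103) × (19/103) × (77/103) ≈ 0.0419296
retain: (45/148) × (2/45) × (36/45) × (9/45) ≈ 0.00216216
Highest score → churn.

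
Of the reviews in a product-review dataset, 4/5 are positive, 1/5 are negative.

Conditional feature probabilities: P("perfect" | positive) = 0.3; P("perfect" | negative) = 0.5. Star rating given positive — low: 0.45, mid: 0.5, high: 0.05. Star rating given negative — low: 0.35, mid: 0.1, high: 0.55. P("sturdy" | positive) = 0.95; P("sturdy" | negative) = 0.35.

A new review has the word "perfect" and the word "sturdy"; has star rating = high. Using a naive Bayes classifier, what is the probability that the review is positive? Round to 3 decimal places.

positive: 0.8 × 0.3 × 0.05 × 0.95 = 0.0114
negative: 0.2 × 0.5 × 0.55 × 0.35 = 0.01925
P(positive | x) = 0.0114 / 0.03065 ≈ 0.372

0.372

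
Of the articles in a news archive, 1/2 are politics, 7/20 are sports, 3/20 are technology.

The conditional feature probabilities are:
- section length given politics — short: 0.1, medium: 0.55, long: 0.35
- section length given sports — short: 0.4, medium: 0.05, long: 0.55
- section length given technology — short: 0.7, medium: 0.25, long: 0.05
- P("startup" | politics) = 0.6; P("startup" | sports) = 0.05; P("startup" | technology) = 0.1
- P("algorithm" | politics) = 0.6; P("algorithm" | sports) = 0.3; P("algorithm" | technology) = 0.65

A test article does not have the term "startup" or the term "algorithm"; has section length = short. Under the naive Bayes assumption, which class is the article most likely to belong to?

sports

politics: 0.5 × 0.1 × (1−0.6) × (1−0.6) = 0.008
sports: 0.35 × 0.4 × (1−0.05) × (1−0.3) = 0.0931
technology: 0.15 × 0.7 × (1−0.1) × (1−0.65) = 0.033075
Highest score → sports.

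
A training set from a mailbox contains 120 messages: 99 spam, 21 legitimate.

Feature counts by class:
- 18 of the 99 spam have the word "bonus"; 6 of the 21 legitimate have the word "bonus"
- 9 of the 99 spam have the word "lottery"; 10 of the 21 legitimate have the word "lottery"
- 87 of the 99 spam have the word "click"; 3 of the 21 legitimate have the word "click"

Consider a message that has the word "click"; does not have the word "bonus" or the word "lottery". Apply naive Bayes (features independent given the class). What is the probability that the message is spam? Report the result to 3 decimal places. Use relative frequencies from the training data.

spam: (99/120) × (81/99) × (90/99) × (87/99) ≈ 0.539256
legitimate: (21/120) × (15/21) × (11/21) × (3/21) ≈ 0.00935374
P(spam | x) = 0.539256 / 0.54860974 ≈ 0.983

0.983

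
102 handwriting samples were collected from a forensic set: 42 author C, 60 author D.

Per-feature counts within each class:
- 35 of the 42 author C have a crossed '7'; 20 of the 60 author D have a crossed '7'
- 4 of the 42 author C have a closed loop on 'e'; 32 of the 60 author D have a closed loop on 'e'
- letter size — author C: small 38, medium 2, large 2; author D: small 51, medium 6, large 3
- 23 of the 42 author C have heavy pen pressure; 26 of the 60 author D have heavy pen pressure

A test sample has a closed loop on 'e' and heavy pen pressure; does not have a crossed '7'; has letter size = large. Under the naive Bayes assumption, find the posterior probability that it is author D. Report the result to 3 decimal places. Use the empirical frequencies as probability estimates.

0.964

author C: (42/102) × (7/42) × (4/42) × (2/42) × (23/42) ≈ 0.000170439
author D: (60/102) × (40/60) × (32/60) × (3/60) × (26/60) ≈ 0.00453159
P(author D | x) = 0.00453159 / 0.004702029 ≈ 0.964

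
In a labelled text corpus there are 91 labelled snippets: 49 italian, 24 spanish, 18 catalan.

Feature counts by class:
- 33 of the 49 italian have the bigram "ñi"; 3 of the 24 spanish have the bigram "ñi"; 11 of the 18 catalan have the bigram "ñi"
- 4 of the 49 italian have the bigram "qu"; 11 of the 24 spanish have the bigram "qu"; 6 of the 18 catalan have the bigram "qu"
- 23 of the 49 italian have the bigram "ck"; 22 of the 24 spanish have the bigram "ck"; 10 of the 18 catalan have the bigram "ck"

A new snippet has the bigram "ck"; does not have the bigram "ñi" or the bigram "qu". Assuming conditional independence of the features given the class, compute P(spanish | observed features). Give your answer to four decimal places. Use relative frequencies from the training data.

0.5235

italian: (49/91) × (16/49) × (45/49) × (23/49) ≈ 0.0757926
spanish: (24/91) × (21/24) × (13/24) × (22/24) ≈ 0.114583
catalan: (18/91) × (7/18) × (12/18) × (10/18) ≈ 0.02849
P(spanish | x) = 0.114583 / 0.2188656 ≈ 0.5235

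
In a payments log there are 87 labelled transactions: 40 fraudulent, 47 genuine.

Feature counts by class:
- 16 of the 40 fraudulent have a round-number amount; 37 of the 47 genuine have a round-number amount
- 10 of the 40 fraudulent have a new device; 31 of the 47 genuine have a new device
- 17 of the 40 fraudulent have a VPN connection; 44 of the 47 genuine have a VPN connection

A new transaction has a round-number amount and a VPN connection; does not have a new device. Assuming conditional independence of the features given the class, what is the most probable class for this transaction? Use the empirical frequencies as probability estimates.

genuine

fraudulent: (40/87) × (16/40) × (30/40) × (17/40) ≈ 0.0586207
genuine: (47/87) × (37/47) × (16/47) × (44/47) ≈ 0.135537
Highest score → genuine.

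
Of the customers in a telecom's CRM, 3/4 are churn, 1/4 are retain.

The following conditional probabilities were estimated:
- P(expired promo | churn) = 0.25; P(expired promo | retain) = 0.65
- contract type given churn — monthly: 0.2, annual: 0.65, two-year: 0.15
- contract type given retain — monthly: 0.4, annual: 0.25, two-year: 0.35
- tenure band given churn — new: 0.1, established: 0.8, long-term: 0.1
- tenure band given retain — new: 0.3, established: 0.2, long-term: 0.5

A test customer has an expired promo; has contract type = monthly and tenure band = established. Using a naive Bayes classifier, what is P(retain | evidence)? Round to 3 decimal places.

0.302

churn: 0.75 × 0.25 × 0.2 × 0.8 = 0.03
retain: 0.25 × 0.65 × 0.4 × 0.2 = 0.013
P(retain | x) = 0.013 / 0.043 ≈ 0.302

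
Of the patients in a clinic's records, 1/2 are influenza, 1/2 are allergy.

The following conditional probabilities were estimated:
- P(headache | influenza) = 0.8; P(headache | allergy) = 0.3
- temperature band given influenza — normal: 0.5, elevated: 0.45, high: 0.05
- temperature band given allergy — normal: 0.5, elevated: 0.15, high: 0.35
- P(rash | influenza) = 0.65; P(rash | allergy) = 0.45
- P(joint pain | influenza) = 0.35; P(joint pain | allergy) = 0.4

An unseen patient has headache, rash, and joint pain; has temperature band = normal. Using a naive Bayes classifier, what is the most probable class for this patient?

influenza

influenza: 0.5 × 0.8 × 0.5 × 0.65 × 0.35 = 0.0455
allergy: 0.5 × 0.3 × 0.5 × 0.45 × 0.4 = 0.0135
Highest score → influenza.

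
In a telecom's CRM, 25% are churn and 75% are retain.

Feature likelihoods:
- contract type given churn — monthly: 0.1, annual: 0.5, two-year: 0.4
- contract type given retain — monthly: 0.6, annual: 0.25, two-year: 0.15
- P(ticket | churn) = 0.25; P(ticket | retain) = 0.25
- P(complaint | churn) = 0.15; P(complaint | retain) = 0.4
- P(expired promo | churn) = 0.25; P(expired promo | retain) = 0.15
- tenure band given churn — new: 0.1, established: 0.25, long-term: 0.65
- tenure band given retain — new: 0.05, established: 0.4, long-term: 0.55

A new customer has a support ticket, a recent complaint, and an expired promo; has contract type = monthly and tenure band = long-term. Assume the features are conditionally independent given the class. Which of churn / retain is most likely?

churn: 0.25 × 0.1 × 0.25 × 0.15 × 0.25 × 0.65 = 0.00015234375
retain: 0.75 × 0.6 × 0.25 × 0.4 × 0.15 × 0.55 = 0.0037125
Highest score → retain.

retain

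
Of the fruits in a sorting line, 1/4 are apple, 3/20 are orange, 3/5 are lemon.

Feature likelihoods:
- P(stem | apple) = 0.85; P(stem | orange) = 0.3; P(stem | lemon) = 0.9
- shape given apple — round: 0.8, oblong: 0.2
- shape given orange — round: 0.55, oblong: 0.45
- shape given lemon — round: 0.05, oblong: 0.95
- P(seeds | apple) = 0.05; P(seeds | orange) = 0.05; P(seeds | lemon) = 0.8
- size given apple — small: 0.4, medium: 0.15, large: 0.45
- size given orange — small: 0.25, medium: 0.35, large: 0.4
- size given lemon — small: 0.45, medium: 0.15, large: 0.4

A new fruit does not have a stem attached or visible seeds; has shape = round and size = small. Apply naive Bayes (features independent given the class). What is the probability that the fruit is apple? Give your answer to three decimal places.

0.449

apple: 0.25 × (1−0.85) × 0.8 × (1−0.05) × 0.4 = 0.0114
orange: 0.15 × (1−0.3) × 0.55 × (1−0.05) × 0.25 = 0.013715625
lemon: 0.6 × (1−0.9) × 0.05 × (1−0.8) × 0.45 = 0.00027
P(apple | x) = 0.0114 / 0.025385625 ≈ 0.449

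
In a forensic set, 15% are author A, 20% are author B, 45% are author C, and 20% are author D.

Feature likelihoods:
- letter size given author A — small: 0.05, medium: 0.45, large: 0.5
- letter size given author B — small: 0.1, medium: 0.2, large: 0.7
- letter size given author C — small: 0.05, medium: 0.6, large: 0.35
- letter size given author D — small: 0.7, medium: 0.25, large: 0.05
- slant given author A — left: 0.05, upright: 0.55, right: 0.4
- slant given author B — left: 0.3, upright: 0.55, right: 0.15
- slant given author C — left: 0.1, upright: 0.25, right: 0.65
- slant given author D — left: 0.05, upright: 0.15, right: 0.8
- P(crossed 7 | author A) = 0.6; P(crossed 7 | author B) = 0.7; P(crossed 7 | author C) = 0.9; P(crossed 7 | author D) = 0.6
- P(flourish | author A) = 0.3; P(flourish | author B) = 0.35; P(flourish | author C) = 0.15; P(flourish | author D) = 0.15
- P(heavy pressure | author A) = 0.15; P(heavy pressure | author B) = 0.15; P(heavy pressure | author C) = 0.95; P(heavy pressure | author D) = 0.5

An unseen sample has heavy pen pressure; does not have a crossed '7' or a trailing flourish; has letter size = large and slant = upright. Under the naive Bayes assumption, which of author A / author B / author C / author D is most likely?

author A: 0.15 × 0.5 × 0.55 × (1−0.6) × (1−0.3) × 0.15 = 0.0017325
author B: 0.2 × 0.7 × 0.55 × (1−0.7) × (1−0.35) × 0.15 = 0.00225225
author C: 0.45 × 0.35 × 0.25 × (1−0.9) × (1−0.15) × 0.95 = 0.00317953125
author D: 0.2 × 0.05 × 0.15 × (1−0.6) × (1−0.15) × 0.5 = 0.000255
Highest score → author C.

author C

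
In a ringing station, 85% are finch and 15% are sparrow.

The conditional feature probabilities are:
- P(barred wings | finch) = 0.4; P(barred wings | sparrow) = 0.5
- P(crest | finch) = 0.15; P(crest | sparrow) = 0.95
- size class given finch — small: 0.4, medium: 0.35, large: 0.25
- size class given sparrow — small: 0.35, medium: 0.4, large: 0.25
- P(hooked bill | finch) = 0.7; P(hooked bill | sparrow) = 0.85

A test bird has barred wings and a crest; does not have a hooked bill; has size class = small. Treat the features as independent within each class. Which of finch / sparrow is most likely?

finch: 0.85 × 0.4 × 0.15 × 0.4 × (1−0.7) = 0.00612
sparrow: 0.15 × 0.5 × 0.95 × 0.35 × (1−0.85) = 0.003740625
Highest score → finch.

finch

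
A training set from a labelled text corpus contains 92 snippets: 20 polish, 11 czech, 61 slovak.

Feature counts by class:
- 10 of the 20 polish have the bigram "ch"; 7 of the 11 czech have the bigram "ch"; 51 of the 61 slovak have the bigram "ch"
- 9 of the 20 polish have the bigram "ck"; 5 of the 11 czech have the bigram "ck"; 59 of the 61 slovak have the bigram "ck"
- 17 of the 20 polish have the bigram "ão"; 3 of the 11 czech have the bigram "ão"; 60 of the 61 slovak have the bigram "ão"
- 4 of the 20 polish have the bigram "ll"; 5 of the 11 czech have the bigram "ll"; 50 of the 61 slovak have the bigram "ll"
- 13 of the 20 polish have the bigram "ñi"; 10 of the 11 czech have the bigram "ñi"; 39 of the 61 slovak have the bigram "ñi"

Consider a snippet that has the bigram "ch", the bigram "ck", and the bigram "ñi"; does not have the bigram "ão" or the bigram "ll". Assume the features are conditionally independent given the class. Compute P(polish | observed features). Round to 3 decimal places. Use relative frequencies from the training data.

0.221

polish: (20/92) × (10/20) × (9/20) × (3/20) × (16/20) × (13/20) ≈ 0.00381522
czech: (11/92) × (7/11) × (5/11) × (8/11) × (6/11) × (10/11) ≈ 0.0124724
slovak: (61/92) × (51/61) × (59/61) × (1/61) × (11/61) × (39/61) ≈ 0.00101338
P(polish | x) = 0.00381522 / 0.017301 ≈ 0.221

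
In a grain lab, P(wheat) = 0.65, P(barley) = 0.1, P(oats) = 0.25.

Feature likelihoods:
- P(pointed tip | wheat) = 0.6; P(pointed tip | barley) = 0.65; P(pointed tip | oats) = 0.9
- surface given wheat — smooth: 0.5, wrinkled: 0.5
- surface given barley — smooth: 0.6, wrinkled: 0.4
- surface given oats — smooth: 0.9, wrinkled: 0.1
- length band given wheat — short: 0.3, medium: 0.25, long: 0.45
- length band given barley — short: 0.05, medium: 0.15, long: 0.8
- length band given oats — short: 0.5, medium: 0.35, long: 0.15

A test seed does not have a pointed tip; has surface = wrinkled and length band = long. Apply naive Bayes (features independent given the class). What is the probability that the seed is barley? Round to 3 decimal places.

wheat: 0.65 × (1−0.6) × 0.5 × 0.45 = 0.0585
barley: 0.1 × (1−0.65) × 0.4 × 0.8 = 0.0112
oats: 0.25 × (1−0.9) × 0.1 × 0.15 = 0.000375
P(barley | x) = 0.0112 / 0.070075 ≈ 0.160

0.160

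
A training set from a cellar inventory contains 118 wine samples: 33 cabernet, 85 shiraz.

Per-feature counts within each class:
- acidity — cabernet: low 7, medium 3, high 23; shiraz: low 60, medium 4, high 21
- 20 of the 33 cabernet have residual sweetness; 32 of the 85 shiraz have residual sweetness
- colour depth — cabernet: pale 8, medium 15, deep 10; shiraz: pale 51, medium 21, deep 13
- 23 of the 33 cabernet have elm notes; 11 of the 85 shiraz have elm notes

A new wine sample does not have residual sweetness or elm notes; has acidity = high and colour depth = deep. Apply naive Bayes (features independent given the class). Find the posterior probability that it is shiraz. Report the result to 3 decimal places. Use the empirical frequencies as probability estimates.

0.677

cabernet: (33/118) × (23/33) × (13/33) × (10/33) × (10/33) ≈ 0.00705095
shiraz: (85/118) × (21/85) × (53/85) × (13/85) × (74/85) ≈ 0.0147751
P(shiraz | x) = 0.0147751 / 0.02182605 ≈ 0.677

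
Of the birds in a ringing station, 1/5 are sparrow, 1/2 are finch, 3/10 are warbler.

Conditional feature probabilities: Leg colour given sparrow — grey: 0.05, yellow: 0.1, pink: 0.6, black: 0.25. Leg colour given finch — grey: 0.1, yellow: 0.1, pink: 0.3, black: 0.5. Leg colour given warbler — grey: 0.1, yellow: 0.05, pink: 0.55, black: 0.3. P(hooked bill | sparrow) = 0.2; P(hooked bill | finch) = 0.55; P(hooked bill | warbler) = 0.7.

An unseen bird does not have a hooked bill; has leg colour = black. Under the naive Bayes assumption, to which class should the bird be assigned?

finch

sparrow: 0.2 × 0.25 × (1−0.2) = 0.04
finch: 0.5 × 0.5 × (1−0.55) = 0.1125
warbler: 0.3 × 0.3 × (1−0.7) = 0.027
Highest score → finch.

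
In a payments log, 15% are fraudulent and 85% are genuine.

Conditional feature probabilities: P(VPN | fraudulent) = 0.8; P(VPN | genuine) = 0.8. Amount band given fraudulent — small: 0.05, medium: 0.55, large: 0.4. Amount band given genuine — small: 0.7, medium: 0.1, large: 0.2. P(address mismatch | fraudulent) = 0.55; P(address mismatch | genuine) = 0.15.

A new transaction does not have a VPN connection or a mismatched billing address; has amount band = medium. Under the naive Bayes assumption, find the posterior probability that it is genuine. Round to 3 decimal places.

fraudulent: 0.15 × (1−0.8) × 0.55 × (1−0.55) = 0.007425
genuine: 0.85 × (1−0.8) × 0.1 × (1−0.15) = 0.01445
P(genuine | x) = 0.01445 / 0.021875 ≈ 0.661

0.661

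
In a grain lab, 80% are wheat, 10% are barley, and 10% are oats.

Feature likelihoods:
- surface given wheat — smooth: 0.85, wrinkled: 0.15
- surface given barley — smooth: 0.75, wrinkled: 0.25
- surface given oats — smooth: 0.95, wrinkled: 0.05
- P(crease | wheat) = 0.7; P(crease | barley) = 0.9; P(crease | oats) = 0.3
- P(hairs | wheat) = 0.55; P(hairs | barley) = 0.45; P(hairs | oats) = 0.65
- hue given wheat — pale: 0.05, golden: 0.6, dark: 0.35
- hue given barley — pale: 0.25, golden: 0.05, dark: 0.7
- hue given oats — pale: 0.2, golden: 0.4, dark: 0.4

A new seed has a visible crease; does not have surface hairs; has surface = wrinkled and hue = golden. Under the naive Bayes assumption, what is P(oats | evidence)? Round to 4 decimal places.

wheat: 0.8 × 0.15 × 0.7 × (1−0.55) × 0.6 = 0.02268
barley: 0.1 × 0.25 × 0.9 × (1−0.45) × 0.05 = 0.00061875
oats: 0.1 × 0.05 × 0.3 × (1−0.65) × 0.4 = 0.00021
P(oats | x) = 0.00021 / 0.02350875 ≈ 0.0089

0.0089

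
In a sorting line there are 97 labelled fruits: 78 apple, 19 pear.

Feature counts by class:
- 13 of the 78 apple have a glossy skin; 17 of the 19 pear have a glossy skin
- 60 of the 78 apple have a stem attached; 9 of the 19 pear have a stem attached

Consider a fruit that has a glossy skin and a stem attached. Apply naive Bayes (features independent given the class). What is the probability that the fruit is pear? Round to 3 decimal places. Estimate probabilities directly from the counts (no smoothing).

0.446

apple: (78/97) × (13/78) × (60/78) ≈ 0.103093
pear: (19/97) × (17/19) × (9/19) ≈ 0.0830168
P(pear | x) = 0.0830168 / 0.1861098 ≈ 0.446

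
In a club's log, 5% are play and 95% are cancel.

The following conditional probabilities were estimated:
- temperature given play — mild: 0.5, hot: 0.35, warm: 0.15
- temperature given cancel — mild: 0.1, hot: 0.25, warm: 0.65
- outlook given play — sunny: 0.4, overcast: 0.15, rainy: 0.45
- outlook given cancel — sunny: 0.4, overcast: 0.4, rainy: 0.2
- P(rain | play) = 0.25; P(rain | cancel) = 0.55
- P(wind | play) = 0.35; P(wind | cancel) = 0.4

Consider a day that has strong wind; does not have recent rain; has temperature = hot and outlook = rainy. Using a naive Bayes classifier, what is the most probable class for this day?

cancel

play: 0.05 × 0.35 × 0.45 × (1−0.25) × 0.35 = 0.0020671875
cancel: 0.95 × 0.25 × 0.2 × (1−0.55) × 0.4 = 0.00855
Highest score → cancel.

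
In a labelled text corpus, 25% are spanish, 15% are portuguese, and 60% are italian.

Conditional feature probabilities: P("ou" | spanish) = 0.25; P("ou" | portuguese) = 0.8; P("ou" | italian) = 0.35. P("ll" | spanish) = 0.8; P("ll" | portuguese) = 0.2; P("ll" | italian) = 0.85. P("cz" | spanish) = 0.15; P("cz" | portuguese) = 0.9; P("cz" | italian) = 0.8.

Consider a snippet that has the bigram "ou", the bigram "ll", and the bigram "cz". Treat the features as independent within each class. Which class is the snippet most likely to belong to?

italian

spanish: 0.25 × 0.25 × 0.8 × 0.15 = 0.0075
portuguese: 0.15 × 0.8 × 0.2 × 0.9 = 0.0216
italian: 0.6 × 0.35 × 0.85 × 0.8 = 0.1428
Highest score → italian.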